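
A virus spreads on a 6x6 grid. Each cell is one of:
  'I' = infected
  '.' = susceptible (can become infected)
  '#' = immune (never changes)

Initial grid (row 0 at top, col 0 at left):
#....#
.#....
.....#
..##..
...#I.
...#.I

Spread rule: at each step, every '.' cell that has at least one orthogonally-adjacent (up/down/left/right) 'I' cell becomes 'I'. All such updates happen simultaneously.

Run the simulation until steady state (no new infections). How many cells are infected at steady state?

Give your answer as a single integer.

Step 0 (initial): 2 infected
Step 1: +3 new -> 5 infected
Step 2: +2 new -> 7 infected
Step 3: +2 new -> 9 infected
Step 4: +4 new -> 13 infected
Step 5: +3 new -> 16 infected
Step 6: +3 new -> 19 infected
Step 7: +4 new -> 23 infected
Step 8: +3 new -> 26 infected
Step 9: +2 new -> 28 infected
Step 10: +0 new -> 28 infected

Answer: 28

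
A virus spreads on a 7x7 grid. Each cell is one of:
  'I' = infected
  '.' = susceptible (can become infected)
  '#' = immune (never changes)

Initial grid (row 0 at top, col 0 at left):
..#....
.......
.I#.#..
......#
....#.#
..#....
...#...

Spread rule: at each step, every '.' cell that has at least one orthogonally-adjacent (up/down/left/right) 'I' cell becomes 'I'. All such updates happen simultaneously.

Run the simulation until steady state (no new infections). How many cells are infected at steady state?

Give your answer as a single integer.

Answer: 41

Derivation:
Step 0 (initial): 1 infected
Step 1: +3 new -> 4 infected
Step 2: +6 new -> 10 infected
Step 3: +6 new -> 16 infected
Step 4: +7 new -> 23 infected
Step 5: +6 new -> 29 infected
Step 6: +5 new -> 34 infected
Step 7: +4 new -> 38 infected
Step 8: +2 new -> 40 infected
Step 9: +1 new -> 41 infected
Step 10: +0 new -> 41 infected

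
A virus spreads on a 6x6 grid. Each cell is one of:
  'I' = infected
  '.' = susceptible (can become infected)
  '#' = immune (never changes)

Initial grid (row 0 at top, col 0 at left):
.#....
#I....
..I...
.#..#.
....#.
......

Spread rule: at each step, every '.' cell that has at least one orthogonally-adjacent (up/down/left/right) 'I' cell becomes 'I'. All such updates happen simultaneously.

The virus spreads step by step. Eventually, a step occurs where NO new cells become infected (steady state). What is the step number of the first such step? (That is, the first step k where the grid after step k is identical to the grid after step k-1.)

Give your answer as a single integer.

Step 0 (initial): 2 infected
Step 1: +4 new -> 6 infected
Step 2: +6 new -> 12 infected
Step 3: +7 new -> 19 infected
Step 4: +6 new -> 25 infected
Step 5: +4 new -> 29 infected
Step 6: +1 new -> 30 infected
Step 7: +0 new -> 30 infected

Answer: 7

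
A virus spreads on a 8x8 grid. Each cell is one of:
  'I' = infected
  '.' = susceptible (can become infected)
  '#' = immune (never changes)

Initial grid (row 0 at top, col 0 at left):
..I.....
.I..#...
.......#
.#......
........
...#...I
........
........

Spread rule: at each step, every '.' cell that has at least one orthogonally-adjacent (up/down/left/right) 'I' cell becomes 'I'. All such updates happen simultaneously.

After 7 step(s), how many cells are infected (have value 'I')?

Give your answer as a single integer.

Step 0 (initial): 3 infected
Step 1: +8 new -> 11 infected
Step 2: +10 new -> 21 infected
Step 3: +9 new -> 30 infected
Step 4: +11 new -> 41 infected
Step 5: +10 new -> 51 infected
Step 6: +5 new -> 56 infected
Step 7: +3 new -> 59 infected

Answer: 59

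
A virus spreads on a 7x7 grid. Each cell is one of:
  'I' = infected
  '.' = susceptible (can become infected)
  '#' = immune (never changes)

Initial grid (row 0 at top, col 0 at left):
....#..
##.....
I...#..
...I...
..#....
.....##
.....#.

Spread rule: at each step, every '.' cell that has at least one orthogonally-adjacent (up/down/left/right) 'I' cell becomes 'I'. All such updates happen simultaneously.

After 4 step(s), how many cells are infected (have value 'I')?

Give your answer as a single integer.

Answer: 34

Derivation:
Step 0 (initial): 2 infected
Step 1: +6 new -> 8 infected
Step 2: +7 new -> 15 infected
Step 3: +11 new -> 26 infected
Step 4: +8 new -> 34 infected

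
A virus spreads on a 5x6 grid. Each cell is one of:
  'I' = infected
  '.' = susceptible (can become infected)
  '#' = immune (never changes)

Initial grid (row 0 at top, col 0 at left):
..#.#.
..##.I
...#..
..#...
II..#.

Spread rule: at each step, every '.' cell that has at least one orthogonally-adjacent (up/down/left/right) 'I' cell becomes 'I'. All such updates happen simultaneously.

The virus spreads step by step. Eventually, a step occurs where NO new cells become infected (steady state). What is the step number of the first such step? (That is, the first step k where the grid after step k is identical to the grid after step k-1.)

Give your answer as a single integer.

Answer: 5

Derivation:
Step 0 (initial): 3 infected
Step 1: +6 new -> 9 infected
Step 2: +5 new -> 14 infected
Step 3: +6 new -> 20 infected
Step 4: +2 new -> 22 infected
Step 5: +0 new -> 22 infected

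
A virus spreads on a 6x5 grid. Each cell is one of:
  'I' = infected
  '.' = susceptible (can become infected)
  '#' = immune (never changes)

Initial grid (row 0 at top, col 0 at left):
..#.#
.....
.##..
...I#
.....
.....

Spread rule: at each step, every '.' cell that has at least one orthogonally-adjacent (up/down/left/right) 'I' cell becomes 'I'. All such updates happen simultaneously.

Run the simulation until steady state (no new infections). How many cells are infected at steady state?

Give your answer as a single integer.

Step 0 (initial): 1 infected
Step 1: +3 new -> 4 infected
Step 2: +6 new -> 10 infected
Step 3: +7 new -> 17 infected
Step 4: +4 new -> 21 infected
Step 5: +3 new -> 24 infected
Step 6: +1 new -> 25 infected
Step 7: +0 new -> 25 infected

Answer: 25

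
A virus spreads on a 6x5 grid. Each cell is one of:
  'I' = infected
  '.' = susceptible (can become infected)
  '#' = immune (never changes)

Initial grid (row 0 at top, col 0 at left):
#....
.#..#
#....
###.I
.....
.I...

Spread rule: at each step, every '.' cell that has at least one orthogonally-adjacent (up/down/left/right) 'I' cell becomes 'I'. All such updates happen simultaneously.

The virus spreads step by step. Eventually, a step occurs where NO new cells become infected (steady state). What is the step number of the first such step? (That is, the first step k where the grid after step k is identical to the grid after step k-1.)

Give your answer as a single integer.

Answer: 7

Derivation:
Step 0 (initial): 2 infected
Step 1: +6 new -> 8 infected
Step 2: +6 new -> 14 infected
Step 3: +2 new -> 16 infected
Step 4: +3 new -> 19 infected
Step 5: +2 new -> 21 infected
Step 6: +1 new -> 22 infected
Step 7: +0 new -> 22 infected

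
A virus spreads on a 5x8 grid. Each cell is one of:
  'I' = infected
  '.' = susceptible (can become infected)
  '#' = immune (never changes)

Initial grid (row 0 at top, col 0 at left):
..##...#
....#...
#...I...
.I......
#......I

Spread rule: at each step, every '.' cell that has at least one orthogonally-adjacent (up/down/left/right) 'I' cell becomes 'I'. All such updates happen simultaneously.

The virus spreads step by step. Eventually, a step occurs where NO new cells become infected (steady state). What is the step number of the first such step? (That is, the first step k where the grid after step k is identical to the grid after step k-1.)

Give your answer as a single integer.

Step 0 (initial): 3 infected
Step 1: +9 new -> 12 infected
Step 2: +12 new -> 24 infected
Step 3: +7 new -> 31 infected
Step 4: +3 new -> 34 infected
Step 5: +0 new -> 34 infected

Answer: 5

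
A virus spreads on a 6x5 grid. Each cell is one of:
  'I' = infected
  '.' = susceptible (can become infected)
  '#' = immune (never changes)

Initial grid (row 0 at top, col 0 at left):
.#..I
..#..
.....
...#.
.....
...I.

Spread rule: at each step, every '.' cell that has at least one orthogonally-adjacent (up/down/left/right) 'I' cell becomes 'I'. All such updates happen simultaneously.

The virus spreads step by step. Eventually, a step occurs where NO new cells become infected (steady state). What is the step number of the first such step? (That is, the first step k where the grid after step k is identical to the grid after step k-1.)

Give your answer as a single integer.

Step 0 (initial): 2 infected
Step 1: +5 new -> 7 infected
Step 2: +6 new -> 13 infected
Step 3: +5 new -> 18 infected
Step 4: +3 new -> 21 infected
Step 5: +2 new -> 23 infected
Step 6: +2 new -> 25 infected
Step 7: +1 new -> 26 infected
Step 8: +1 new -> 27 infected
Step 9: +0 new -> 27 infected

Answer: 9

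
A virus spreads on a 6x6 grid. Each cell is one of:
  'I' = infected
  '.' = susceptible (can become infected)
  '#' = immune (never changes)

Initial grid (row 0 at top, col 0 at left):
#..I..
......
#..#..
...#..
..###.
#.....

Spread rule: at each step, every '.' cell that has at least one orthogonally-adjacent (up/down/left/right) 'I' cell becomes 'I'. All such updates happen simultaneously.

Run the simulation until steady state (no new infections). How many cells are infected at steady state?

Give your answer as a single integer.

Step 0 (initial): 1 infected
Step 1: +3 new -> 4 infected
Step 2: +4 new -> 8 infected
Step 3: +4 new -> 12 infected
Step 4: +5 new -> 17 infected
Step 5: +2 new -> 19 infected
Step 6: +3 new -> 22 infected
Step 7: +3 new -> 25 infected
Step 8: +2 new -> 27 infected
Step 9: +1 new -> 28 infected
Step 10: +0 new -> 28 infected

Answer: 28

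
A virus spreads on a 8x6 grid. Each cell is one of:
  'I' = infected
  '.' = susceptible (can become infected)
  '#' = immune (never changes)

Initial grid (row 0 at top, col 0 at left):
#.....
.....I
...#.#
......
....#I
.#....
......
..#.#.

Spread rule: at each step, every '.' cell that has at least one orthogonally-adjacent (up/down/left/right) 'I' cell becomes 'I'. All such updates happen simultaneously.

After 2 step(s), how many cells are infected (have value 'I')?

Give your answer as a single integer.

Answer: 12

Derivation:
Step 0 (initial): 2 infected
Step 1: +4 new -> 6 infected
Step 2: +6 new -> 12 infected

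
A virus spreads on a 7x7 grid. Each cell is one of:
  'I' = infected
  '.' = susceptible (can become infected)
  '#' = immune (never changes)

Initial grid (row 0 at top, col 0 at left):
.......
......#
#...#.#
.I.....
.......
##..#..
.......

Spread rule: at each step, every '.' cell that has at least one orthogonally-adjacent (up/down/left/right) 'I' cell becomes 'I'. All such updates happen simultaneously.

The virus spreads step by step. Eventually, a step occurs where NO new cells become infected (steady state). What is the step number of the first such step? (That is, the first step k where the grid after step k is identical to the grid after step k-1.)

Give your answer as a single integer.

Answer: 9

Derivation:
Step 0 (initial): 1 infected
Step 1: +4 new -> 5 infected
Step 2: +5 new -> 10 infected
Step 3: +7 new -> 17 infected
Step 4: +7 new -> 24 infected
Step 5: +7 new -> 31 infected
Step 6: +6 new -> 37 infected
Step 7: +3 new -> 40 infected
Step 8: +2 new -> 42 infected
Step 9: +0 new -> 42 infected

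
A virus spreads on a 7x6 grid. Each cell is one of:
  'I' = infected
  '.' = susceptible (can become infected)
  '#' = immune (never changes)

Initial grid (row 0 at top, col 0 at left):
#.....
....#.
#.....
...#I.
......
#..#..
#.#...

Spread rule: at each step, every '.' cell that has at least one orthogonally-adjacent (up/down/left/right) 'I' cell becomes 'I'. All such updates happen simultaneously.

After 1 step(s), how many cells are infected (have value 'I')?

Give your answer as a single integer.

Answer: 4

Derivation:
Step 0 (initial): 1 infected
Step 1: +3 new -> 4 infected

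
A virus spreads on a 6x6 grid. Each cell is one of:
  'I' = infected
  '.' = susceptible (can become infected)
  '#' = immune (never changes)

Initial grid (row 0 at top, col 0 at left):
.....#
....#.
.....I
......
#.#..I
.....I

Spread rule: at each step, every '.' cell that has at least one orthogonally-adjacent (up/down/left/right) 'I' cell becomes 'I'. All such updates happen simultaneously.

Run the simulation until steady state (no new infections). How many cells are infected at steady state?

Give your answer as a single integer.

Answer: 32

Derivation:
Step 0 (initial): 3 infected
Step 1: +5 new -> 8 infected
Step 2: +4 new -> 12 infected
Step 3: +4 new -> 16 infected
Step 4: +5 new -> 21 infected
Step 5: +7 new -> 28 infected
Step 6: +3 new -> 31 infected
Step 7: +1 new -> 32 infected
Step 8: +0 new -> 32 infected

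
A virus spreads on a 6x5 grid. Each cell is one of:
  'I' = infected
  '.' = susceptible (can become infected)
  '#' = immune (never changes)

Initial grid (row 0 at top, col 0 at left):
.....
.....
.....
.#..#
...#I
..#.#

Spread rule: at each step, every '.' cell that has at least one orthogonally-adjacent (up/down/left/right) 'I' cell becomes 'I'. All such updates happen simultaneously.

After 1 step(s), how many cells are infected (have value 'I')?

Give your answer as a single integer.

Step 0 (initial): 1 infected
Step 1: +0 new -> 1 infected

Answer: 1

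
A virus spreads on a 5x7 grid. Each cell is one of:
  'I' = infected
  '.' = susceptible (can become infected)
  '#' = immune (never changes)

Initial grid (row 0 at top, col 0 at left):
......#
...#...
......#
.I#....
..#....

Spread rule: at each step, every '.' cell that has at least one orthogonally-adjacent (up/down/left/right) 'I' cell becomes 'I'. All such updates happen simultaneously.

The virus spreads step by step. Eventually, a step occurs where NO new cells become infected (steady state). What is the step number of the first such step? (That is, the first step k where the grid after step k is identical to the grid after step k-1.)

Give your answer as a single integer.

Step 0 (initial): 1 infected
Step 1: +3 new -> 4 infected
Step 2: +4 new -> 8 infected
Step 3: +4 new -> 12 infected
Step 4: +4 new -> 16 infected
Step 5: +5 new -> 21 infected
Step 6: +4 new -> 25 infected
Step 7: +4 new -> 29 infected
Step 8: +1 new -> 30 infected
Step 9: +0 new -> 30 infected

Answer: 9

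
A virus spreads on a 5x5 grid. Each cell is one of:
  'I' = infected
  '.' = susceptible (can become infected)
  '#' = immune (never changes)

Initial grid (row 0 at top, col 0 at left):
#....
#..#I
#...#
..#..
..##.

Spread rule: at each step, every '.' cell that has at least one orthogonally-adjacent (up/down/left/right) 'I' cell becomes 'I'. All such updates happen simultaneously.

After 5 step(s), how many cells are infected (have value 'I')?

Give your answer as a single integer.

Answer: 8

Derivation:
Step 0 (initial): 1 infected
Step 1: +1 new -> 2 infected
Step 2: +1 new -> 3 infected
Step 3: +1 new -> 4 infected
Step 4: +2 new -> 6 infected
Step 5: +2 new -> 8 infected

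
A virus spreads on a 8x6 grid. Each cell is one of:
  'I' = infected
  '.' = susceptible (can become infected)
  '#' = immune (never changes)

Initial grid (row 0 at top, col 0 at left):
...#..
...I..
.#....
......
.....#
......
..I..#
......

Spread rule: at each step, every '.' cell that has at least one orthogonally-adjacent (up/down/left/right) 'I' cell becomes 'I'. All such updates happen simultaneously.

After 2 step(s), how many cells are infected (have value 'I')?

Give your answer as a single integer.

Answer: 23

Derivation:
Step 0 (initial): 2 infected
Step 1: +7 new -> 9 infected
Step 2: +14 new -> 23 infected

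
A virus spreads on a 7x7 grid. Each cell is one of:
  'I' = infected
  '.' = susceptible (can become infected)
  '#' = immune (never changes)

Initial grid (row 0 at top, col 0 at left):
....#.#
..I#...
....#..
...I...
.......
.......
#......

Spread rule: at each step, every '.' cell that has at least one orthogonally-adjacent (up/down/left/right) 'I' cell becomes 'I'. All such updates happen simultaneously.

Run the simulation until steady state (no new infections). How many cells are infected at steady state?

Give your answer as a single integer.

Step 0 (initial): 2 infected
Step 1: +7 new -> 9 infected
Step 2: +9 new -> 18 infected
Step 3: +10 new -> 28 infected
Step 4: +8 new -> 36 infected
Step 5: +7 new -> 43 infected
Step 6: +1 new -> 44 infected
Step 7: +0 new -> 44 infected

Answer: 44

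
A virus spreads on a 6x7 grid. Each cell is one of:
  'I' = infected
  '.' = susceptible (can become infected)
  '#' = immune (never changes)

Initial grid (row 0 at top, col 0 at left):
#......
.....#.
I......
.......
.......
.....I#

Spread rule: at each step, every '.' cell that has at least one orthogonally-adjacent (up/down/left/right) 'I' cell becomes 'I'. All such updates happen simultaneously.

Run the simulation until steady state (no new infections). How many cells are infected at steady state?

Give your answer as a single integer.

Step 0 (initial): 2 infected
Step 1: +5 new -> 7 infected
Step 2: +8 new -> 15 infected
Step 3: +11 new -> 26 infected
Step 4: +7 new -> 33 infected
Step 5: +3 new -> 36 infected
Step 6: +2 new -> 38 infected
Step 7: +1 new -> 39 infected
Step 8: +0 new -> 39 infected

Answer: 39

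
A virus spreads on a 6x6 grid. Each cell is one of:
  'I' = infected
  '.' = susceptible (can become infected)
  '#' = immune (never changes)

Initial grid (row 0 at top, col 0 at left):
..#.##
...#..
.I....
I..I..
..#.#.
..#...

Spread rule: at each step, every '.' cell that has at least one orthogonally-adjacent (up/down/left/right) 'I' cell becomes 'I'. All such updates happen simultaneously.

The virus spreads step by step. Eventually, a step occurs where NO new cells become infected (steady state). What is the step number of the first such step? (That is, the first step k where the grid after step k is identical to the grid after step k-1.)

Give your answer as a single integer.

Answer: 5

Derivation:
Step 0 (initial): 3 infected
Step 1: +9 new -> 12 infected
Step 2: +8 new -> 20 infected
Step 3: +6 new -> 26 infected
Step 4: +2 new -> 28 infected
Step 5: +0 new -> 28 infected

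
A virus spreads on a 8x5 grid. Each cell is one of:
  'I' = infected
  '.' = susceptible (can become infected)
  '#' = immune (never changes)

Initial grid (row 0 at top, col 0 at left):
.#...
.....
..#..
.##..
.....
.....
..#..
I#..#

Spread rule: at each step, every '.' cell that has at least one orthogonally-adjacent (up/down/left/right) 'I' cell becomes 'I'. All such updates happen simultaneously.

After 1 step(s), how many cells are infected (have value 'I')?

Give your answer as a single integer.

Answer: 2

Derivation:
Step 0 (initial): 1 infected
Step 1: +1 new -> 2 infected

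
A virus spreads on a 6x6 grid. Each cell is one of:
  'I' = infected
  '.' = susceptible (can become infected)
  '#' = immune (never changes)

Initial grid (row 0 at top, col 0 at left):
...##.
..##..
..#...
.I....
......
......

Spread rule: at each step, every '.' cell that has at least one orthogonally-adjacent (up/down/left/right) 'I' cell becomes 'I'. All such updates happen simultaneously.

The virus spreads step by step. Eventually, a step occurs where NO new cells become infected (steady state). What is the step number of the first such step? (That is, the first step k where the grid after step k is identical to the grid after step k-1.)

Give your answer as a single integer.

Step 0 (initial): 1 infected
Step 1: +4 new -> 5 infected
Step 2: +6 new -> 11 infected
Step 3: +7 new -> 18 infected
Step 4: +6 new -> 24 infected
Step 5: +4 new -> 28 infected
Step 6: +2 new -> 30 infected
Step 7: +1 new -> 31 infected
Step 8: +0 new -> 31 infected

Answer: 8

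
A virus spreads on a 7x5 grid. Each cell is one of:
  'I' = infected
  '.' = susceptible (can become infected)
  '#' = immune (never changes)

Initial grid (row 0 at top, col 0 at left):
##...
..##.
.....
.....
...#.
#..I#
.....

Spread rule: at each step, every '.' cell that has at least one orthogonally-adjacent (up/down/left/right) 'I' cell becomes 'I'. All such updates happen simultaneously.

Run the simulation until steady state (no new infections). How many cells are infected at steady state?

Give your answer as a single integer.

Answer: 28

Derivation:
Step 0 (initial): 1 infected
Step 1: +2 new -> 3 infected
Step 2: +4 new -> 7 infected
Step 3: +3 new -> 10 infected
Step 4: +5 new -> 15 infected
Step 5: +4 new -> 19 infected
Step 6: +4 new -> 23 infected
Step 7: +2 new -> 25 infected
Step 8: +1 new -> 26 infected
Step 9: +1 new -> 27 infected
Step 10: +1 new -> 28 infected
Step 11: +0 new -> 28 infected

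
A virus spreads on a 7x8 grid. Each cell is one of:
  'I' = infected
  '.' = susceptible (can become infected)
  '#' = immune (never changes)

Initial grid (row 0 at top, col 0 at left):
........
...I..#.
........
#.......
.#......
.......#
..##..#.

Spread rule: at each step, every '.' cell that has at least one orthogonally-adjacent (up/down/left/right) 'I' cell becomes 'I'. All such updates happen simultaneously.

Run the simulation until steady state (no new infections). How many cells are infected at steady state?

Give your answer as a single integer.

Answer: 48

Derivation:
Step 0 (initial): 1 infected
Step 1: +4 new -> 5 infected
Step 2: +7 new -> 12 infected
Step 3: +8 new -> 20 infected
Step 4: +9 new -> 29 infected
Step 5: +6 new -> 35 infected
Step 6: +6 new -> 41 infected
Step 7: +5 new -> 46 infected
Step 8: +2 new -> 48 infected
Step 9: +0 new -> 48 infected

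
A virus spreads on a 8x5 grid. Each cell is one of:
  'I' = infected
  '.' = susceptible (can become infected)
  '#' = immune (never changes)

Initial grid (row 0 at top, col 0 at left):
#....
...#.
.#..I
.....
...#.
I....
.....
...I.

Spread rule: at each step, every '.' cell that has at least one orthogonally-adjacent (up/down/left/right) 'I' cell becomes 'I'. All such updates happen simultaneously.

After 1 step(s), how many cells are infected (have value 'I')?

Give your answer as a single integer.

Answer: 12

Derivation:
Step 0 (initial): 3 infected
Step 1: +9 new -> 12 infected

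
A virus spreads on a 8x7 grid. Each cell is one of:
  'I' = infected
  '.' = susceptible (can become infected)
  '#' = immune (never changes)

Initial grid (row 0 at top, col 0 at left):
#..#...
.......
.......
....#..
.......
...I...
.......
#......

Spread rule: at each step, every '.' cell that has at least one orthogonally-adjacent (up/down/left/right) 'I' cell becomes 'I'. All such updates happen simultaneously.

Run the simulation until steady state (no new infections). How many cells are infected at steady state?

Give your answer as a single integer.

Answer: 52

Derivation:
Step 0 (initial): 1 infected
Step 1: +4 new -> 5 infected
Step 2: +8 new -> 13 infected
Step 3: +10 new -> 23 infected
Step 4: +11 new -> 34 infected
Step 5: +7 new -> 41 infected
Step 6: +6 new -> 47 infected
Step 7: +4 new -> 51 infected
Step 8: +1 new -> 52 infected
Step 9: +0 new -> 52 infected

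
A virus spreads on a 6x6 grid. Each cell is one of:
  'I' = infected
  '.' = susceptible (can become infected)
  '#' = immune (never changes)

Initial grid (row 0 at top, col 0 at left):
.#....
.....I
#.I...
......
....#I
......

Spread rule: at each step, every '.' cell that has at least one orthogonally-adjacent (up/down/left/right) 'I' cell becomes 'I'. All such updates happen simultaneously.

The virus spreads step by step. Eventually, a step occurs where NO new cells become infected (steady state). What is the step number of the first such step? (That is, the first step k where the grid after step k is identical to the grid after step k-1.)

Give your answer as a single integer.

Step 0 (initial): 3 infected
Step 1: +9 new -> 12 infected
Step 2: +10 new -> 22 infected
Step 3: +7 new -> 29 infected
Step 4: +3 new -> 32 infected
Step 5: +1 new -> 33 infected
Step 6: +0 new -> 33 infected

Answer: 6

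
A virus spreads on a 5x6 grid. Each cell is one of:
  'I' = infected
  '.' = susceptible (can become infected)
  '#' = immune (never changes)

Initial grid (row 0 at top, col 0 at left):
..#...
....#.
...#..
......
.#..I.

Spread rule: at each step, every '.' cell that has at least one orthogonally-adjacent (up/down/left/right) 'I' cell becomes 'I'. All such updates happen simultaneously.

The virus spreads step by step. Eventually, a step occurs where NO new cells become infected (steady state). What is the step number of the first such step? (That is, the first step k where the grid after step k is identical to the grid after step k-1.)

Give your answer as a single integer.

Step 0 (initial): 1 infected
Step 1: +3 new -> 4 infected
Step 2: +4 new -> 8 infected
Step 3: +2 new -> 10 infected
Step 4: +3 new -> 13 infected
Step 5: +4 new -> 17 infected
Step 6: +5 new -> 22 infected
Step 7: +3 new -> 25 infected
Step 8: +1 new -> 26 infected
Step 9: +0 new -> 26 infected

Answer: 9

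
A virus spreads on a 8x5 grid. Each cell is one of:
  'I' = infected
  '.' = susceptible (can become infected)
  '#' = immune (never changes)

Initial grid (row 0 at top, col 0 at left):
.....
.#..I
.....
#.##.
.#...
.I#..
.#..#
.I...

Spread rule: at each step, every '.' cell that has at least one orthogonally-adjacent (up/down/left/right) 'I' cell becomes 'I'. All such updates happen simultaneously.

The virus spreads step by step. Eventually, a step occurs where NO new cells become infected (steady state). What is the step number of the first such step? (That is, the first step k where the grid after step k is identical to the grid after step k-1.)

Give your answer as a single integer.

Step 0 (initial): 3 infected
Step 1: +6 new -> 9 infected
Step 2: +8 new -> 17 infected
Step 3: +5 new -> 22 infected
Step 4: +5 new -> 27 infected
Step 5: +4 new -> 31 infected
Step 6: +1 new -> 32 infected
Step 7: +0 new -> 32 infected

Answer: 7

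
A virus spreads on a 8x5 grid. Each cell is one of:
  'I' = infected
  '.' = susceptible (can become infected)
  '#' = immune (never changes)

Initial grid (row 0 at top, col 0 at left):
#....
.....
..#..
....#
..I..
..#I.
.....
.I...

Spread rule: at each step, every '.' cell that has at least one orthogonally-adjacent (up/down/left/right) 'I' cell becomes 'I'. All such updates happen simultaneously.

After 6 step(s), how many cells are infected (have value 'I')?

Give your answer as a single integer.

Answer: 36

Derivation:
Step 0 (initial): 3 infected
Step 1: +8 new -> 11 infected
Step 2: +9 new -> 20 infected
Step 3: +5 new -> 25 infected
Step 4: +4 new -> 29 infected
Step 5: +5 new -> 34 infected
Step 6: +2 new -> 36 infected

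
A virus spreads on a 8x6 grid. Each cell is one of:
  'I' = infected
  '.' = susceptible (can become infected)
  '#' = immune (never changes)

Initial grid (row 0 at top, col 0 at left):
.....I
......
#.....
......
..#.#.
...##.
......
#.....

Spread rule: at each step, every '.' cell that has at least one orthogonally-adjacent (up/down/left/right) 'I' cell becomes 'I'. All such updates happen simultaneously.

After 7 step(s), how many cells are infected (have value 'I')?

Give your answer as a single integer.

Step 0 (initial): 1 infected
Step 1: +2 new -> 3 infected
Step 2: +3 new -> 6 infected
Step 3: +4 new -> 10 infected
Step 4: +5 new -> 15 infected
Step 5: +5 new -> 20 infected
Step 6: +5 new -> 25 infected
Step 7: +3 new -> 28 infected

Answer: 28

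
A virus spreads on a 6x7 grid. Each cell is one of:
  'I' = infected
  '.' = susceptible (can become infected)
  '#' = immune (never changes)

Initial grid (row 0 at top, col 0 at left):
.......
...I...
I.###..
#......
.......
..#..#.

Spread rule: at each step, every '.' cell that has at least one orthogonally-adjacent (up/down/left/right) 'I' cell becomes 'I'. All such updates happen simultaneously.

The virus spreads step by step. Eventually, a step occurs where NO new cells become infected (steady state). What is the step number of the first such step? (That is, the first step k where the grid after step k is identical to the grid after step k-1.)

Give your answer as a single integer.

Step 0 (initial): 2 infected
Step 1: +5 new -> 7 infected
Step 2: +6 new -> 13 infected
Step 3: +6 new -> 19 infected
Step 4: +7 new -> 26 infected
Step 5: +5 new -> 31 infected
Step 6: +3 new -> 34 infected
Step 7: +2 new -> 36 infected
Step 8: +0 new -> 36 infected

Answer: 8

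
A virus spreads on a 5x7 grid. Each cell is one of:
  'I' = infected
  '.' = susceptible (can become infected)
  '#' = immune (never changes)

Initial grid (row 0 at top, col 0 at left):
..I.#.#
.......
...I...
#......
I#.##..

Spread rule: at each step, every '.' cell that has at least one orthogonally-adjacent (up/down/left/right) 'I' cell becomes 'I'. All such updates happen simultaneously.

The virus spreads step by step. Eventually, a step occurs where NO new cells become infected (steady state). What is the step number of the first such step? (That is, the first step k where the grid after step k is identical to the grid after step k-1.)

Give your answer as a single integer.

Answer: 6

Derivation:
Step 0 (initial): 3 infected
Step 1: +7 new -> 10 infected
Step 2: +7 new -> 17 infected
Step 3: +7 new -> 24 infected
Step 4: +4 new -> 28 infected
Step 5: +1 new -> 29 infected
Step 6: +0 new -> 29 infected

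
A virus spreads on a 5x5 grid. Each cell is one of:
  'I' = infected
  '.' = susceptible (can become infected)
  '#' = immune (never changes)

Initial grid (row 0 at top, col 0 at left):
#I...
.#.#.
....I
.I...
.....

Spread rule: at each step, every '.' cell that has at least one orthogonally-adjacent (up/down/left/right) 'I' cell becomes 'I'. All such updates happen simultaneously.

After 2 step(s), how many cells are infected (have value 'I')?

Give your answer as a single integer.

Answer: 20

Derivation:
Step 0 (initial): 3 infected
Step 1: +8 new -> 11 infected
Step 2: +9 new -> 20 infected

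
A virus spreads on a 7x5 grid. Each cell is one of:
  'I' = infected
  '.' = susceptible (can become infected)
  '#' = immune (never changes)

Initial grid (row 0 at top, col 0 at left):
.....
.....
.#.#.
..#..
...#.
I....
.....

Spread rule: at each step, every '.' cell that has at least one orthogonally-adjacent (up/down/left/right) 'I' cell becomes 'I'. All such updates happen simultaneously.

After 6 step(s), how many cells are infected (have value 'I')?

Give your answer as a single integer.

Answer: 23

Derivation:
Step 0 (initial): 1 infected
Step 1: +3 new -> 4 infected
Step 2: +4 new -> 8 infected
Step 3: +5 new -> 13 infected
Step 4: +3 new -> 16 infected
Step 5: +4 new -> 20 infected
Step 6: +3 new -> 23 infected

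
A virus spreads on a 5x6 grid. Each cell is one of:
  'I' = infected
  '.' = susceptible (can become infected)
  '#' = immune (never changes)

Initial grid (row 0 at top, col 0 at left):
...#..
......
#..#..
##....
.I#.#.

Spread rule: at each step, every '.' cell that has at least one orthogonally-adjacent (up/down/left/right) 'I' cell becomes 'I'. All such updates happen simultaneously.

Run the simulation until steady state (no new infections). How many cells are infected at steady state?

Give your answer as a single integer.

Answer: 2

Derivation:
Step 0 (initial): 1 infected
Step 1: +1 new -> 2 infected
Step 2: +0 new -> 2 infected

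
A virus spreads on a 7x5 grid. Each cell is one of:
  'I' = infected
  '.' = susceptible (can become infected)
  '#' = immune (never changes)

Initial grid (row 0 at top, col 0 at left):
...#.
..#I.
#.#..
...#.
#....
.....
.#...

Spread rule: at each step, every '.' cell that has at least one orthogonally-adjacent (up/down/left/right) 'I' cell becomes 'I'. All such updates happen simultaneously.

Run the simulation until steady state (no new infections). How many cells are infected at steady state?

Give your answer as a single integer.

Answer: 28

Derivation:
Step 0 (initial): 1 infected
Step 1: +2 new -> 3 infected
Step 2: +2 new -> 5 infected
Step 3: +1 new -> 6 infected
Step 4: +1 new -> 7 infected
Step 5: +2 new -> 9 infected
Step 6: +3 new -> 12 infected
Step 7: +4 new -> 16 infected
Step 8: +3 new -> 19 infected
Step 9: +3 new -> 22 infected
Step 10: +2 new -> 24 infected
Step 11: +2 new -> 26 infected
Step 12: +2 new -> 28 infected
Step 13: +0 new -> 28 infected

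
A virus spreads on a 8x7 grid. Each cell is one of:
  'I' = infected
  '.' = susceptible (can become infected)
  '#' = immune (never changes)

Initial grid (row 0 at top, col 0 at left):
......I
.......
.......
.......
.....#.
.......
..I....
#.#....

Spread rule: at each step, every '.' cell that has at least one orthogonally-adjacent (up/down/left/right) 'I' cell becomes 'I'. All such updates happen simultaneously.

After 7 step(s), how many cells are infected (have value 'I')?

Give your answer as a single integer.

Step 0 (initial): 2 infected
Step 1: +5 new -> 7 infected
Step 2: +10 new -> 17 infected
Step 3: +11 new -> 28 infected
Step 4: +13 new -> 41 infected
Step 5: +8 new -> 49 infected
Step 6: +3 new -> 52 infected
Step 7: +1 new -> 53 infected

Answer: 53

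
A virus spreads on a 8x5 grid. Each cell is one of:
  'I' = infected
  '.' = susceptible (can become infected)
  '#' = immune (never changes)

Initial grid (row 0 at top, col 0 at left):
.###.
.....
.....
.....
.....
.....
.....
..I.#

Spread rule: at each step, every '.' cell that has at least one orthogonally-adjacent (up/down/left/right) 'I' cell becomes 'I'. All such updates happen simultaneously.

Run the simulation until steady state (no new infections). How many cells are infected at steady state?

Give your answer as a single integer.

Answer: 36

Derivation:
Step 0 (initial): 1 infected
Step 1: +3 new -> 4 infected
Step 2: +4 new -> 8 infected
Step 3: +5 new -> 13 infected
Step 4: +5 new -> 18 infected
Step 5: +5 new -> 23 infected
Step 6: +5 new -> 28 infected
Step 7: +4 new -> 32 infected
Step 8: +2 new -> 34 infected
Step 9: +2 new -> 36 infected
Step 10: +0 new -> 36 infected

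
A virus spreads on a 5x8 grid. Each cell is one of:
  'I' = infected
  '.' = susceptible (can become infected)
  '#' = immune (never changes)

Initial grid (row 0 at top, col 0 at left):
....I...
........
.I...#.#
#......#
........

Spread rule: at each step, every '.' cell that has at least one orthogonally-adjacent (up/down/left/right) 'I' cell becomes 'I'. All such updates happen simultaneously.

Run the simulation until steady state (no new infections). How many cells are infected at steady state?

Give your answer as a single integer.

Answer: 36

Derivation:
Step 0 (initial): 2 infected
Step 1: +7 new -> 9 infected
Step 2: +11 new -> 20 infected
Step 3: +7 new -> 27 infected
Step 4: +5 new -> 32 infected
Step 5: +2 new -> 34 infected
Step 6: +1 new -> 35 infected
Step 7: +1 new -> 36 infected
Step 8: +0 new -> 36 infected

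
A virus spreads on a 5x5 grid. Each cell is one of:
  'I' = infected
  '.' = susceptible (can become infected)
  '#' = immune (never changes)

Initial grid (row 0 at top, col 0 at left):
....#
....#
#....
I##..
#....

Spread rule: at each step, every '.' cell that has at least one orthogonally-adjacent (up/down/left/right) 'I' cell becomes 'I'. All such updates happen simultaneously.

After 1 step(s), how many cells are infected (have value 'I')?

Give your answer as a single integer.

Step 0 (initial): 1 infected
Step 1: +0 new -> 1 infected

Answer: 1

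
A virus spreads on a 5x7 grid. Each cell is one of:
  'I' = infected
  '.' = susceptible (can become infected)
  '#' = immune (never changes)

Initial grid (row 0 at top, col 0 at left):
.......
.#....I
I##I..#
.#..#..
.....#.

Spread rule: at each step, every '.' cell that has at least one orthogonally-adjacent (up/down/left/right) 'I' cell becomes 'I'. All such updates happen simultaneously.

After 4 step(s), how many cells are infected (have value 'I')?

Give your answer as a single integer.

Answer: 27

Derivation:
Step 0 (initial): 3 infected
Step 1: +7 new -> 10 infected
Step 2: +9 new -> 19 infected
Step 3: +7 new -> 26 infected
Step 4: +1 new -> 27 infected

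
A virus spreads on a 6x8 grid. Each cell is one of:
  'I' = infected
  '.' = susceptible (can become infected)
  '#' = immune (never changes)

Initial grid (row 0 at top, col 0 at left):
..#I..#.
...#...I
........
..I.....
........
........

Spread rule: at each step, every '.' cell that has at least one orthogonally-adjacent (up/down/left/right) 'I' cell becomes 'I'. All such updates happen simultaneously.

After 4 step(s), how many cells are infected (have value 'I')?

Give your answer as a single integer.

Answer: 42

Derivation:
Step 0 (initial): 3 infected
Step 1: +8 new -> 11 infected
Step 2: +13 new -> 24 infected
Step 3: +11 new -> 35 infected
Step 4: +7 new -> 42 infected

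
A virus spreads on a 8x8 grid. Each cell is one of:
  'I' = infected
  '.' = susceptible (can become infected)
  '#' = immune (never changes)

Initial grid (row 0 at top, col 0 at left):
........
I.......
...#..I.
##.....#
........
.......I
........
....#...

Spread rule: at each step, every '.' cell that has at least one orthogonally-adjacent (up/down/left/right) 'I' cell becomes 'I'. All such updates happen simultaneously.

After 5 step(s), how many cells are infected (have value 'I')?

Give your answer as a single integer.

Step 0 (initial): 3 infected
Step 1: +10 new -> 13 infected
Step 2: +12 new -> 25 infected
Step 3: +11 new -> 36 infected
Step 4: +8 new -> 44 infected
Step 5: +4 new -> 48 infected

Answer: 48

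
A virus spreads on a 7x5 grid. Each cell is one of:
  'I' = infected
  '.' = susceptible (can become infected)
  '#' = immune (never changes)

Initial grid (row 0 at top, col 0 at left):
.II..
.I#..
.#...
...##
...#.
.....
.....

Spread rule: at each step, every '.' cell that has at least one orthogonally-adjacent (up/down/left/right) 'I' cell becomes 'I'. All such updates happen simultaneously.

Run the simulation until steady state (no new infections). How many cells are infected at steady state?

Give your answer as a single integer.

Answer: 30

Derivation:
Step 0 (initial): 3 infected
Step 1: +3 new -> 6 infected
Step 2: +3 new -> 9 infected
Step 3: +3 new -> 12 infected
Step 4: +4 new -> 16 infected
Step 5: +3 new -> 19 infected
Step 6: +3 new -> 22 infected
Step 7: +2 new -> 24 infected
Step 8: +2 new -> 26 infected
Step 9: +2 new -> 28 infected
Step 10: +2 new -> 30 infected
Step 11: +0 new -> 30 infected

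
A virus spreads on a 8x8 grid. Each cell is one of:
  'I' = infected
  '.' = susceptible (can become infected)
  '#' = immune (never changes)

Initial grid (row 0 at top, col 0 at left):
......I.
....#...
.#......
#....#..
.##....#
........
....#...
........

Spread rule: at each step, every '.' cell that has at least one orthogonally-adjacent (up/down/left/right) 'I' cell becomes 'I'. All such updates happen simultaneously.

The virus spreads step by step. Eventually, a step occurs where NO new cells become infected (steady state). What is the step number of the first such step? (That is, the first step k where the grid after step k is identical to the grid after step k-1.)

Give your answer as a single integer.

Step 0 (initial): 1 infected
Step 1: +3 new -> 4 infected
Step 2: +4 new -> 8 infected
Step 3: +4 new -> 12 infected
Step 4: +5 new -> 17 infected
Step 5: +6 new -> 23 infected
Step 6: +8 new -> 31 infected
Step 7: +7 new -> 38 infected
Step 8: +5 new -> 43 infected
Step 9: +3 new -> 46 infected
Step 10: +3 new -> 49 infected
Step 11: +3 new -> 52 infected
Step 12: +3 new -> 55 infected
Step 13: +1 new -> 56 infected
Step 14: +0 new -> 56 infected

Answer: 14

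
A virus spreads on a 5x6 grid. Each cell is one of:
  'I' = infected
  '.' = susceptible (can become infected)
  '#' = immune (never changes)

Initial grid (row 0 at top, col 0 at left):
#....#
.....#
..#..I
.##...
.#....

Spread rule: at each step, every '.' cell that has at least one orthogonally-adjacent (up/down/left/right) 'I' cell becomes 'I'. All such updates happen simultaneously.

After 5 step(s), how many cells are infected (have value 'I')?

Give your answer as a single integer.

Step 0 (initial): 1 infected
Step 1: +2 new -> 3 infected
Step 2: +4 new -> 7 infected
Step 3: +4 new -> 11 infected
Step 4: +3 new -> 14 infected
Step 5: +3 new -> 17 infected

Answer: 17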